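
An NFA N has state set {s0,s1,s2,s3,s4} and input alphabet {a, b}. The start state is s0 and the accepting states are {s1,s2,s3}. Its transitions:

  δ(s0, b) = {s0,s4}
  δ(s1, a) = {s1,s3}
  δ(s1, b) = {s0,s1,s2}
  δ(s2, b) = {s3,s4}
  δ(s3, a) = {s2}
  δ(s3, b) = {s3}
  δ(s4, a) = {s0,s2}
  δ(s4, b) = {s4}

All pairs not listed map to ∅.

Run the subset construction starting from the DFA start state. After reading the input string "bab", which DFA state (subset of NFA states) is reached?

Start: {s0}.
δ(s0,b) = {s0,s4}.
Union: {s0,s4}.
After b: {s0,s4}.
δ(s0,a) = ∅; δ(s4,a) = {s0,s2}.
Union: {s0,s2}.
After a: {s0,s2}.
δ(s0,b) = {s0,s4}; δ(s2,b) = {s3,s4}.
Union: {s0,s3,s4}.
After b: {s0,s3,s4}.

{s0,s3,s4}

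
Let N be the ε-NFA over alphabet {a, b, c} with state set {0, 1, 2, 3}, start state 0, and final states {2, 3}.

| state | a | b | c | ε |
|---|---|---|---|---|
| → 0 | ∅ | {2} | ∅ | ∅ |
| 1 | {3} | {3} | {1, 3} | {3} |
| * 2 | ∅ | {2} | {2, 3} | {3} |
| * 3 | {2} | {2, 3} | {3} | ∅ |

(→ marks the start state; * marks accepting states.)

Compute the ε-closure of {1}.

Begin with {1}.
1 →ε {3}; add 3.
ε-closure = {1, 3}.

{1, 3}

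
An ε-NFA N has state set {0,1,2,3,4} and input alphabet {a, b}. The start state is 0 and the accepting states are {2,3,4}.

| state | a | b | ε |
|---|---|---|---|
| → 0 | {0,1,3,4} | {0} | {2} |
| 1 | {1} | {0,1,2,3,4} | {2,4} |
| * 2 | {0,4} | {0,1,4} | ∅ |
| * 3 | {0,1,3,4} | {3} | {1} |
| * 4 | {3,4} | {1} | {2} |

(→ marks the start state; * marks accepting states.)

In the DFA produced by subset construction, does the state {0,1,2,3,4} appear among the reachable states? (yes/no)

Start state of the DFA: {0,2} (ε-closure of the NFA start).
{0,2} --a--> {0,1,2,3,4}  [new]
{0,2} --b--> {0,1,2,4}  [new]
{0,1,2,3,4} --a--> {0,1,2,3,4}  [seen]
{0,1,2,3,4} --b--> {0,1,2,3,4}  [seen]
{0,1,2,4} --a--> {0,1,2,3,4}  [seen]
{0,1,2,4} --b--> {0,1,2,3,4}  [seen]
Reachable DFA states: {0,2}, {0,1,2,3,4}, {0,1,2,4}.
{0,1,2,3,4} is among them.

yes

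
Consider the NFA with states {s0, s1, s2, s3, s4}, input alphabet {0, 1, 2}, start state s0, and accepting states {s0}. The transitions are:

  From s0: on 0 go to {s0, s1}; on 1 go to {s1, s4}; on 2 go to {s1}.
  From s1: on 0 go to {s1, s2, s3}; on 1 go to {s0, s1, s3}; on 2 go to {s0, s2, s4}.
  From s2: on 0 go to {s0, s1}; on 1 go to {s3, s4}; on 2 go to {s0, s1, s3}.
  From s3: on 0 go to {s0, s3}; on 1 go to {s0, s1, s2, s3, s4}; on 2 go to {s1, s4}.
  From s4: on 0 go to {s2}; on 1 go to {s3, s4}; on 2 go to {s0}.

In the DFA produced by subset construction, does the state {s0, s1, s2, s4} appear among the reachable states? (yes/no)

yes

Start state of the DFA: {s0}.
{s0} --0--> {s0, s1}  [new]
{s0} --1--> {s1, s4}  [new]
{s0} --2--> {s1}  [new]
{s0, s1} --0--> {s0, s1, s2, s3}  [new]
{s0, s1} --1--> {s0, s1, s3, s4}  [new]
{s0, s1} --2--> {s0, s1, s2, s4}  [new]
{s1, s4} --0--> {s1, s2, s3}  [new]
{s1, s4} --1--> {s0, s1, s3, s4}  [seen]
{s1, s4} --2--> {s0, s2, s4}  [new]
{s1} --0--> {s1, s2, s3}  [seen]
{s1} --1--> {s0, s1, s3}  [new]
{s1} --2--> {s0, s2, s4}  [seen]
{s0, s1, s2, s3} --0--> {s0, s1, s2, s3}  [seen]
{s0, s1, s2, s3} --1--> {s0, s1, s2, s3, s4}  [new]
{s0, s1, s2, s3} --2--> {s0, s1, s2, s3, s4}  [seen]
{s0, s1, s3, s4} --0--> {s0, s1, s2, s3}  [seen]
{s0, s1, s3, s4} --1--> {s0, s1, s2, s3, s4}  [seen]
{s0, s1, s3, s4} --2--> {s0, s1, s2, s4}  [seen]
{s0, s1, s2, s4} --0--> {s0, s1, s2, s3}  [seen]
{s0, s1, s2, s4} --1--> {s0, s1, s3, s4}  [seen]
{s0, s1, s2, s4} --2--> {s0, s1, s2, s3, s4}  [seen]
{s1, s2, s3} --0--> {s0, s1, s2, s3}  [seen]
{s1, s2, s3} --1--> {s0, s1, s2, s3, s4}  [seen]
{s1, s2, s3} --2--> {s0, s1, s2, s3, s4}  [seen]
{s0, s2, s4} --0--> {s0, s1, s2}  [new]
{s0, s2, s4} --1--> {s1, s3, s4}  [new]
{s0, s2, s4} --2--> {s0, s1, s3}  [seen]
{s0, s1, s3} --0--> {s0, s1, s2, s3}  [seen]
{s0, s1, s3} --1--> {s0, s1, s2, s3, s4}  [seen]
{s0, s1, s3} --2--> {s0, s1, s2, s4}  [seen]
{s0, s1, s2, s3, s4} --0--> {s0, s1, s2, s3}  [seen]
{s0, s1, s2, s3, s4} --1--> {s0, s1, s2, s3, s4}  [seen]
{s0, s1, s2, s3, s4} --2--> {s0, s1, s2, s3, s4}  [seen]
{s0, s1, s2} --0--> {s0, s1, s2, s3}  [seen]
{s0, s1, s2} --1--> {s0, s1, s3, s4}  [seen]
{s0, s1, s2} --2--> {s0, s1, s2, s3, s4}  [seen]
{s1, s3, s4} --0--> {s0, s1, s2, s3}  [seen]
{s1, s3, s4} --1--> {s0, s1, s2, s3, s4}  [seen]
{s1, s3, s4} --2--> {s0, s1, s2, s4}  [seen]
Reachable DFA states: {s0}, {s0, s1}, {s1, s4}, {s1}, {s0, s1, s2, s3}, {s0, s1, s3, s4}, {s0, s1, s2, s4}, {s1, s2, s3}, {s0, s2, s4}, {s0, s1, s3}, {s0, s1, s2, s3, s4}, {s0, s1, s2}, {s1, s3, s4}.
{s0, s1, s2, s4} is among them.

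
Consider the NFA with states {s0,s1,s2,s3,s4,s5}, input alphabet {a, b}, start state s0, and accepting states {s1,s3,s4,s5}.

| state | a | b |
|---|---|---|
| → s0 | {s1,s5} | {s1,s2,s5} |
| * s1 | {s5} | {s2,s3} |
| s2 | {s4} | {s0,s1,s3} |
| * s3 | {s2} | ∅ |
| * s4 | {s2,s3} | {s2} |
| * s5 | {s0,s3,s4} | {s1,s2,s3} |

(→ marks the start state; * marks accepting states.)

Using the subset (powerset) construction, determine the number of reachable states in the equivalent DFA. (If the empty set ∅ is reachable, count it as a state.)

Start state of the DFA: {s0}.
{s0} --a--> {s1,s5}  [new]
{s0} --b--> {s1,s2,s5}  [new]
{s1,s5} --a--> {s0,s3,s4,s5}  [new]
{s1,s5} --b--> {s1,s2,s3}  [new]
{s1,s2,s5} --a--> {s0,s3,s4,s5}  [seen]
{s1,s2,s5} --b--> {s0,s1,s2,s3}  [new]
{s0,s3,s4,s5} --a--> {s0,s1,s2,s3,s4,s5}  [new]
{s0,s3,s4,s5} --b--> {s1,s2,s3,s5}  [new]
{s1,s2,s3} --a--> {s2,s4,s5}  [new]
{s1,s2,s3} --b--> {s0,s1,s2,s3}  [seen]
{s0,s1,s2,s3} --a--> {s1,s2,s4,s5}  [new]
{s0,s1,s2,s3} --b--> {s0,s1,s2,s3,s5}  [new]
{s0,s1,s2,s3,s4,s5} --a--> {s0,s1,s2,s3,s4,s5}  [seen]
{s0,s1,s2,s3,s4,s5} --b--> {s0,s1,s2,s3,s5}  [seen]
{s1,s2,s3,s5} --a--> {s0,s2,s3,s4,s5}  [new]
{s1,s2,s3,s5} --b--> {s0,s1,s2,s3}  [seen]
{s2,s4,s5} --a--> {s0,s2,s3,s4}  [new]
{s2,s4,s5} --b--> {s0,s1,s2,s3}  [seen]
{s1,s2,s4,s5} --a--> {s0,s2,s3,s4,s5}  [seen]
{s1,s2,s4,s5} --b--> {s0,s1,s2,s3}  [seen]
{s0,s1,s2,s3,s5} --a--> {s0,s1,s2,s3,s4,s5}  [seen]
{s0,s1,s2,s3,s5} --b--> {s0,s1,s2,s3,s5}  [seen]
{s0,s2,s3,s4,s5} --a--> {s0,s1,s2,s3,s4,s5}  [seen]
{s0,s2,s3,s4,s5} --b--> {s0,s1,s2,s3,s5}  [seen]
{s0,s2,s3,s4} --a--> {s1,s2,s3,s4,s5}  [new]
{s0,s2,s3,s4} --b--> {s0,s1,s2,s3,s5}  [seen]
{s1,s2,s3,s4,s5} --a--> {s0,s2,s3,s4,s5}  [seen]
{s1,s2,s3,s4,s5} --b--> {s0,s1,s2,s3}  [seen]
Reachable DFA states: {s0}, {s1,s5}, {s1,s2,s5}, {s0,s3,s4,s5}, {s1,s2,s3}, {s0,s1,s2,s3}, {s0,s1,s2,s3,s4,s5}, {s1,s2,s3,s5}, {s2,s4,s5}, {s1,s2,s4,s5}, {s0,s1,s2,s3,s5}, {s0,s2,s3,s4,s5}, {s0,s2,s3,s4}, {s1,s2,s3,s4,s5}.

14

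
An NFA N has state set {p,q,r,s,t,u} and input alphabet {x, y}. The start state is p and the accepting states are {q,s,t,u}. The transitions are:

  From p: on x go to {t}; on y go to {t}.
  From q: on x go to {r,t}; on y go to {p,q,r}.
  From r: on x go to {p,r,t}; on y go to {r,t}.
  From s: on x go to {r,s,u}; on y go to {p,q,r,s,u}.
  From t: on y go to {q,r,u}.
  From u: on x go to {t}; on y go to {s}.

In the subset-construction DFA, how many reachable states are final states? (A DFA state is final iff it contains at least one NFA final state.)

Start state of the DFA: {p}.
{p} --x--> {t}  [new]
{p} --y--> {t}  [seen]
{t} --x--> ∅  [new]
{t} --y--> {q,r,u}  [new]
∅ --x--> ∅  [seen]
∅ --y--> ∅  [seen]
{q,r,u} --x--> {p,r,t}  [new]
{q,r,u} --y--> {p,q,r,s,t}  [new]
{p,r,t} --x--> {p,r,t}  [seen]
{p,r,t} --y--> {q,r,t,u}  [new]
{p,q,r,s,t} --x--> {p,r,s,t,u}  [new]
{p,q,r,s,t} --y--> {p,q,r,s,t,u}  [new]
{q,r,t,u} --x--> {p,r,t}  [seen]
{q,r,t,u} --y--> {p,q,r,s,t,u}  [seen]
{p,r,s,t,u} --x--> {p,r,s,t,u}  [seen]
{p,r,s,t,u} --y--> {p,q,r,s,t,u}  [seen]
{p,q,r,s,t,u} --x--> {p,r,s,t,u}  [seen]
{p,q,r,s,t,u} --y--> {p,q,r,s,t,u}  [seen]
Reachable DFA states: {p}, {t}, ∅, {q,r,u}, {p,r,t}, {p,q,r,s,t}, {q,r,t,u}, {p,r,s,t,u}, {p,q,r,s,t,u}.
Accepting DFA states (contain an NFA accepting state): {t}, {q,r,u}, {p,r,t}, {p,q,r,s,t}, {q,r,t,u}, {p,r,s,t,u}, {p,q,r,s,t,u}.

7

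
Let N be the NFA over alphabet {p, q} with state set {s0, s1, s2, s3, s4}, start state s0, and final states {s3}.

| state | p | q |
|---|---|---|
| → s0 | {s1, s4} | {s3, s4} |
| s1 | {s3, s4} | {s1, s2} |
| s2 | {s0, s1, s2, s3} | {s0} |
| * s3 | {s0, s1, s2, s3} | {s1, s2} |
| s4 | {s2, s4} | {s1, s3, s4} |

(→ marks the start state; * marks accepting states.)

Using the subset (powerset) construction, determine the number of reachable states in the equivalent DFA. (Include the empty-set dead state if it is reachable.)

6

Start state of the DFA: {s0}.
{s0} --p--> {s1, s4}  [new]
{s0} --q--> {s3, s4}  [new]
{s1, s4} --p--> {s2, s3, s4}  [new]
{s1, s4} --q--> {s1, s2, s3, s4}  [new]
{s3, s4} --p--> {s0, s1, s2, s3, s4}  [new]
{s3, s4} --q--> {s1, s2, s3, s4}  [seen]
{s2, s3, s4} --p--> {s0, s1, s2, s3, s4}  [seen]
{s2, s3, s4} --q--> {s0, s1, s2, s3, s4}  [seen]
{s1, s2, s3, s4} --p--> {s0, s1, s2, s3, s4}  [seen]
{s1, s2, s3, s4} --q--> {s0, s1, s2, s3, s4}  [seen]
{s0, s1, s2, s3, s4} --p--> {s0, s1, s2, s3, s4}  [seen]
{s0, s1, s2, s3, s4} --q--> {s0, s1, s2, s3, s4}  [seen]
Reachable DFA states: {s0}, {s1, s4}, {s3, s4}, {s2, s3, s4}, {s1, s2, s3, s4}, {s0, s1, s2, s3, s4}.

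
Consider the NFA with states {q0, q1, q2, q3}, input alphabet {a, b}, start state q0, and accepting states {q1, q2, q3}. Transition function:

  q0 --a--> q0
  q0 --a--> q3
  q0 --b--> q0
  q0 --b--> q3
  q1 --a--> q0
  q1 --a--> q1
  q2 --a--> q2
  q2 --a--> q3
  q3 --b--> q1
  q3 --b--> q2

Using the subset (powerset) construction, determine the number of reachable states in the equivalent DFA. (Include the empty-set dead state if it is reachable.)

3

Start state of the DFA: {q0}.
{q0} --a--> {q0, q3}  [new]
{q0} --b--> {q0, q3}  [seen]
{q0, q3} --a--> {q0, q3}  [seen]
{q0, q3} --b--> {q0, q1, q2, q3}  [new]
{q0, q1, q2, q3} --a--> {q0, q1, q2, q3}  [seen]
{q0, q1, q2, q3} --b--> {q0, q1, q2, q3}  [seen]
Reachable DFA states: {q0}, {q0, q3}, {q0, q1, q2, q3}.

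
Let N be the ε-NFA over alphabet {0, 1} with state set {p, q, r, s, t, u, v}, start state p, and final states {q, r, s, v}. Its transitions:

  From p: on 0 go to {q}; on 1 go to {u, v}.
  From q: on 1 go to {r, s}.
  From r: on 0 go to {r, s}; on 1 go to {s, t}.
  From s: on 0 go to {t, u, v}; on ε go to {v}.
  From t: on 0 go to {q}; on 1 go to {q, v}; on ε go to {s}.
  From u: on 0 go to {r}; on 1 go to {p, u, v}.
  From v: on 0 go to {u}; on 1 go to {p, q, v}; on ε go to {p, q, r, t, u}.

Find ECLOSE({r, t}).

Begin with {r, t}.
t →ε {s}; add s.
s →ε {v}; add v.
v →ε {p, q, r, t, u}; add p, q, u.
ε-closure = {p, q, r, s, t, u, v}.

{p, q, r, s, t, u, v}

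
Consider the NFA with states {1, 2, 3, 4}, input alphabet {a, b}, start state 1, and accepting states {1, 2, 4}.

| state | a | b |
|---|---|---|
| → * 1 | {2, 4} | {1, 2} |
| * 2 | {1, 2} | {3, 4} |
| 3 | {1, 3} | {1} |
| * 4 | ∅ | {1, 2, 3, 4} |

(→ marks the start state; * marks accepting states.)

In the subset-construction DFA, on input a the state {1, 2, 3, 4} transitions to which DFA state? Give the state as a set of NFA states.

δ(1,a) = {2, 4}; δ(2,a) = {1, 2}; δ(3,a) = {1, 3}; δ(4,a) = ∅.
Union: {1, 2, 3, 4}.

{1, 2, 3, 4}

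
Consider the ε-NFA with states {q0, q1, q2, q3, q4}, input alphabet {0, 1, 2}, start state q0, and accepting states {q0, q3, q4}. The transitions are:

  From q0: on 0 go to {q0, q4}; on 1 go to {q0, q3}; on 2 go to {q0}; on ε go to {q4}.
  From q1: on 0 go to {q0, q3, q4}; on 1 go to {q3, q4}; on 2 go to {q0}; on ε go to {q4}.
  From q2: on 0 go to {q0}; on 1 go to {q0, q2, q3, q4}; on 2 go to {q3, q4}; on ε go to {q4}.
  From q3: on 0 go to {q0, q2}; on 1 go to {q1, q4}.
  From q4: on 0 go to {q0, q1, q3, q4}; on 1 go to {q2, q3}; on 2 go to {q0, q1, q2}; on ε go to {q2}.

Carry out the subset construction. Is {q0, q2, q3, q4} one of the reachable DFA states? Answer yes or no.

yes

Start state of the DFA: {q0, q2, q4} (ε-closure of the NFA start).
{q0, q2, q4} --0--> {q0, q1, q2, q3, q4}  [new]
{q0, q2, q4} --1--> {q0, q2, q3, q4}  [new]
{q0, q2, q4} --2--> {q0, q1, q2, q3, q4}  [seen]
{q0, q1, q2, q3, q4} --0--> {q0, q1, q2, q3, q4}  [seen]
{q0, q1, q2, q3, q4} --1--> {q0, q1, q2, q3, q4}  [seen]
{q0, q1, q2, q3, q4} --2--> {q0, q1, q2, q3, q4}  [seen]
{q0, q2, q3, q4} --0--> {q0, q1, q2, q3, q4}  [seen]
{q0, q2, q3, q4} --1--> {q0, q1, q2, q3, q4}  [seen]
{q0, q2, q3, q4} --2--> {q0, q1, q2, q3, q4}  [seen]
Reachable DFA states: {q0, q2, q4}, {q0, q1, q2, q3, q4}, {q0, q2, q3, q4}.
{q0, q2, q3, q4} is among them.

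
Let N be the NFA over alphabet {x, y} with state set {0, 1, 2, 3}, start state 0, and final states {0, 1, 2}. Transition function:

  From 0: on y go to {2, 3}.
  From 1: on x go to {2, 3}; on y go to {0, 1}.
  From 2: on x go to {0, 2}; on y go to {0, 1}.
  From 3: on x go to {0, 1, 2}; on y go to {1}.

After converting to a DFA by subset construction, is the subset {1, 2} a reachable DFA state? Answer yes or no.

Start state of the DFA: {0}.
{0} --x--> ∅  [new]
{0} --y--> {2, 3}  [new]
∅ --x--> ∅  [seen]
∅ --y--> ∅  [seen]
{2, 3} --x--> {0, 1, 2}  [new]
{2, 3} --y--> {0, 1}  [new]
{0, 1, 2} --x--> {0, 2, 3}  [new]
{0, 1, 2} --y--> {0, 1, 2, 3}  [new]
{0, 1} --x--> {2, 3}  [seen]
{0, 1} --y--> {0, 1, 2, 3}  [seen]
{0, 2, 3} --x--> {0, 1, 2}  [seen]
{0, 2, 3} --y--> {0, 1, 2, 3}  [seen]
{0, 1, 2, 3} --x--> {0, 1, 2, 3}  [seen]
{0, 1, 2, 3} --y--> {0, 1, 2, 3}  [seen]
Reachable DFA states: {0}, ∅, {2, 3}, {0, 1, 2}, {0, 1}, {0, 2, 3}, {0, 1, 2, 3}.
{1, 2} is not among them.

no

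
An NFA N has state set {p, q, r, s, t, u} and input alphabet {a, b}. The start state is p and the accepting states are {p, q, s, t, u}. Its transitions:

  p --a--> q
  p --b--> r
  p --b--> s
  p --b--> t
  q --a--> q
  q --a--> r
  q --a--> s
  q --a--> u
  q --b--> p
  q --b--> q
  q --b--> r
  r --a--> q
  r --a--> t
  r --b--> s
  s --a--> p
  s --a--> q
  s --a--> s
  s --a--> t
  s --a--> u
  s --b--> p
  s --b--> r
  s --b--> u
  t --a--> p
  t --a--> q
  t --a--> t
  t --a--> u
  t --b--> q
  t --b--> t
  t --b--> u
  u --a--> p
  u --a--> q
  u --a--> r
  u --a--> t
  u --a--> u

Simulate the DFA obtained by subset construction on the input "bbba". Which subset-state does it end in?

{p, q, r, s, t, u}

Start: {p}.
δ(p,b) = {r, s, t}.
Union: {r, s, t}.
After b: {r, s, t}.
δ(r,b) = {s}; δ(s,b) = {p, r, u}; δ(t,b) = {q, t, u}.
Union: {p, q, r, s, t, u}.
After b: {p, q, r, s, t, u}.
δ(p,b) = {r, s, t}; δ(q,b) = {p, q, r}; δ(r,b) = {s}; δ(s,b) = {p, r, u}; δ(t,b) = {q, t, u}; δ(u,b) = ∅.
Union: {p, q, r, s, t, u}.
After b: {p, q, r, s, t, u}.
δ(p,a) = {q}; δ(q,a) = {q, r, s, u}; δ(r,a) = {q, t}; δ(s,a) = {p, q, s, t, u}; δ(t,a) = {p, q, t, u}; δ(u,a) = {p, q, r, t, u}.
Union: {p, q, r, s, t, u}.
After a: {p, q, r, s, t, u}.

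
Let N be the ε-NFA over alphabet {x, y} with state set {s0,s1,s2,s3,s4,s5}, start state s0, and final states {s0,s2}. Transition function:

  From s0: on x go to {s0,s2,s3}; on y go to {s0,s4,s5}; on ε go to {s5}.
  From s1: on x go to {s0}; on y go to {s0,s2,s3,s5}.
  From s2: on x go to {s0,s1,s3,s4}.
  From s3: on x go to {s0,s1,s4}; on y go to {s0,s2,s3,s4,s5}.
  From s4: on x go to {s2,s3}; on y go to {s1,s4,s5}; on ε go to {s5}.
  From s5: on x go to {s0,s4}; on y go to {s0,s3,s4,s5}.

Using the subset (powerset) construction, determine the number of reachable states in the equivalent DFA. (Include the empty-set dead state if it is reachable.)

Start state of the DFA: {s0,s5} (ε-closure of the NFA start).
{s0,s5} --x--> {s0,s2,s3,s4,s5}  [new]
{s0,s5} --y--> {s0,s3,s4,s5}  [new]
{s0,s2,s3,s4,s5} --x--> {s0,s1,s2,s3,s4,s5}  [new]
{s0,s2,s3,s4,s5} --y--> {s0,s1,s2,s3,s4,s5}  [seen]
{s0,s3,s4,s5} --x--> {s0,s1,s2,s3,s4,s5}  [seen]
{s0,s3,s4,s5} --y--> {s0,s1,s2,s3,s4,s5}  [seen]
{s0,s1,s2,s3,s4,s5} --x--> {s0,s1,s2,s3,s4,s5}  [seen]
{s0,s1,s2,s3,s4,s5} --y--> {s0,s1,s2,s3,s4,s5}  [seen]
Reachable DFA states: {s0,s5}, {s0,s2,s3,s4,s5}, {s0,s3,s4,s5}, {s0,s1,s2,s3,s4,s5}.

4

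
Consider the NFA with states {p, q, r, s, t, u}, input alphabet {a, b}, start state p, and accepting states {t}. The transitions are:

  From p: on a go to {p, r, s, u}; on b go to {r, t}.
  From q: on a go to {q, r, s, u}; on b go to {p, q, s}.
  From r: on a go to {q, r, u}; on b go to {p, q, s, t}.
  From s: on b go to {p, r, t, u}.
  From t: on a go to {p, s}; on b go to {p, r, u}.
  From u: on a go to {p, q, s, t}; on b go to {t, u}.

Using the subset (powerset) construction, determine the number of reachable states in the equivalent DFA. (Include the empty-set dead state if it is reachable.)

5

Start state of the DFA: {p}.
{p} --a--> {p, r, s, u}  [new]
{p} --b--> {r, t}  [new]
{p, r, s, u} --a--> {p, q, r, s, t, u}  [new]
{p, r, s, u} --b--> {p, q, r, s, t, u}  [seen]
{r, t} --a--> {p, q, r, s, u}  [new]
{r, t} --b--> {p, q, r, s, t, u}  [seen]
{p, q, r, s, t, u} --a--> {p, q, r, s, t, u}  [seen]
{p, q, r, s, t, u} --b--> {p, q, r, s, t, u}  [seen]
{p, q, r, s, u} --a--> {p, q, r, s, t, u}  [seen]
{p, q, r, s, u} --b--> {p, q, r, s, t, u}  [seen]
Reachable DFA states: {p}, {p, r, s, u}, {r, t}, {p, q, r, s, t, u}, {p, q, r, s, u}.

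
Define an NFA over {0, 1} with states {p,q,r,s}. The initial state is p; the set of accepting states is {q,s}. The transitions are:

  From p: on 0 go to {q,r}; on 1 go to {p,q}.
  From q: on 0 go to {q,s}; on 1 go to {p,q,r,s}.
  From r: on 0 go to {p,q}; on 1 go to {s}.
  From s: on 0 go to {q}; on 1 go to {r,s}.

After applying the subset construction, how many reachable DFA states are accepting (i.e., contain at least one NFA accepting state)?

5

Start state of the DFA: {p}.
{p} --0--> {q,r}  [new]
{p} --1--> {p,q}  [new]
{q,r} --0--> {p,q,s}  [new]
{q,r} --1--> {p,q,r,s}  [new]
{p,q} --0--> {q,r,s}  [new]
{p,q} --1--> {p,q,r,s}  [seen]
{p,q,s} --0--> {q,r,s}  [seen]
{p,q,s} --1--> {p,q,r,s}  [seen]
{p,q,r,s} --0--> {p,q,r,s}  [seen]
{p,q,r,s} --1--> {p,q,r,s}  [seen]
{q,r,s} --0--> {p,q,s}  [seen]
{q,r,s} --1--> {p,q,r,s}  [seen]
Reachable DFA states: {p}, {q,r}, {p,q}, {p,q,s}, {p,q,r,s}, {q,r,s}.
Accepting DFA states (contain an NFA accepting state): {q,r}, {p,q}, {p,q,s}, {p,q,r,s}, {q,r,s}.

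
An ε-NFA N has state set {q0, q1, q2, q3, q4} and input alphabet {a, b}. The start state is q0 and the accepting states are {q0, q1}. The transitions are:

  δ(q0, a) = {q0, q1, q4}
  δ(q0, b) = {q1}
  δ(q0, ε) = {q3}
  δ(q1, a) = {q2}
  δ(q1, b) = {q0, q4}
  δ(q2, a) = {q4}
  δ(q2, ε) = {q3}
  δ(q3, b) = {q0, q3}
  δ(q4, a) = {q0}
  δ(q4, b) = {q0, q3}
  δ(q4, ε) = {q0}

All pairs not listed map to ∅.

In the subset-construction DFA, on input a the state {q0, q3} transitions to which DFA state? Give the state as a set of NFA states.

{q0, q1, q3, q4}

δ(q0,a) = {q0, q1, q4}; δ(q3,a) = ∅.
Union: {q0, q1, q4}.
ε-closure gives {q0, q1, q3, q4}.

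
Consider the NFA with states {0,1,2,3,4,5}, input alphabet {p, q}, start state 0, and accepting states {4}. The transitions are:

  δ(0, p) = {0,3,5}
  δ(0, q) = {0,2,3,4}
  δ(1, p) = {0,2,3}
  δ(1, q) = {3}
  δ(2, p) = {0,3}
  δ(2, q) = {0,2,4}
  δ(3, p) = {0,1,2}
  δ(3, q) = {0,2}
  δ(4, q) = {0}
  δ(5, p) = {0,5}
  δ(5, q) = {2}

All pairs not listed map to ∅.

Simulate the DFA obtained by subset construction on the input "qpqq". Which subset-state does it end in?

{0,2,3,4}

Start: {0}.
δ(0,q) = {0,2,3,4}.
Union: {0,2,3,4}.
After q: {0,2,3,4}.
δ(0,p) = {0,3,5}; δ(2,p) = {0,3}; δ(3,p) = {0,1,2}; δ(4,p) = ∅.
Union: {0,1,2,3,5}.
After p: {0,1,2,3,5}.
δ(0,q) = {0,2,3,4}; δ(1,q) = {3}; δ(2,q) = {0,2,4}; δ(3,q) = {0,2}; δ(5,q) = {2}.
Union: {0,2,3,4}.
After q: {0,2,3,4}.
δ(0,q) = {0,2,3,4}; δ(2,q) = {0,2,4}; δ(3,q) = {0,2}; δ(4,q) = {0}.
Union: {0,2,3,4}.
After q: {0,2,3,4}.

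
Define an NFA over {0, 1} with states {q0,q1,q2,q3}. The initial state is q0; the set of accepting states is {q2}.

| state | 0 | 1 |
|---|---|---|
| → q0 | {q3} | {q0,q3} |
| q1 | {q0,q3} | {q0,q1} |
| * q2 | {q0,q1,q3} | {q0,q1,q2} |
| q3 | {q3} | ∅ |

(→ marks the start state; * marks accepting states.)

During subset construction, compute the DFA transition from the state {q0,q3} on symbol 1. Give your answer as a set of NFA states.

δ(q0,1) = {q0,q3}; δ(q3,1) = ∅.
Union: {q0,q3}.

{q0,q3}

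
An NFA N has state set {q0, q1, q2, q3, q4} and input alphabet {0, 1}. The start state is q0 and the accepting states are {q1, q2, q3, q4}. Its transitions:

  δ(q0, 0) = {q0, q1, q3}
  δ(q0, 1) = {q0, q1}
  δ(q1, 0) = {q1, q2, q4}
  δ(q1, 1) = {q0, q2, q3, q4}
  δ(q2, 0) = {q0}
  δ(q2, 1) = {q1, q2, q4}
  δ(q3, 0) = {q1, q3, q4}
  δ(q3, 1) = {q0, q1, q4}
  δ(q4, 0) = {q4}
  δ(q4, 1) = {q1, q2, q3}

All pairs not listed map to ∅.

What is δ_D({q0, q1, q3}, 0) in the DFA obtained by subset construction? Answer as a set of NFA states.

δ(q0,0) = {q0, q1, q3}; δ(q1,0) = {q1, q2, q4}; δ(q3,0) = {q1, q3, q4}.
Union: {q0, q1, q2, q3, q4}.

{q0, q1, q2, q3, q4}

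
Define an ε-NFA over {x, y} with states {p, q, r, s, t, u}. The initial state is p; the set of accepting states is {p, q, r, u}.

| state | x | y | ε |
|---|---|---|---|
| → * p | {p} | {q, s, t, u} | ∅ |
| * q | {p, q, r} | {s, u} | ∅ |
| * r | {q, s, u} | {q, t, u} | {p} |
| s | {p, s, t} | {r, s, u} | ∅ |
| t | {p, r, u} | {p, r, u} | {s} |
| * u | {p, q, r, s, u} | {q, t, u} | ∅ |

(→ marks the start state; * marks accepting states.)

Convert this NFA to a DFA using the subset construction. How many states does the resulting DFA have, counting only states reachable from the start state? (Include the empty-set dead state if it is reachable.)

Start state of the DFA: {p} (ε-closure of the NFA start).
{p} --x--> {p}  [seen]
{p} --y--> {q, s, t, u}  [new]
{q, s, t, u} --x--> {p, q, r, s, t, u}  [new]
{q, s, t, u} --y--> {p, q, r, s, t, u}  [seen]
{p, q, r, s, t, u} --x--> {p, q, r, s, t, u}  [seen]
{p, q, r, s, t, u} --y--> {p, q, r, s, t, u}  [seen]
Reachable DFA states: {p}, {q, s, t, u}, {p, q, r, s, t, u}.

3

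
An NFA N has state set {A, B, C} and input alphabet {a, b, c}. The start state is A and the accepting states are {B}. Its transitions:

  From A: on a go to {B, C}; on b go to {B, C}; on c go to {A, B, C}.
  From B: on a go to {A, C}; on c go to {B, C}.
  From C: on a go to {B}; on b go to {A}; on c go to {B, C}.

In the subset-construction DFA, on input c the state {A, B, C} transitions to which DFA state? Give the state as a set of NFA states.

δ(A,c) = {A, B, C}; δ(B,c) = {B, C}; δ(C,c) = {B, C}.
Union: {A, B, C}.

{A, B, C}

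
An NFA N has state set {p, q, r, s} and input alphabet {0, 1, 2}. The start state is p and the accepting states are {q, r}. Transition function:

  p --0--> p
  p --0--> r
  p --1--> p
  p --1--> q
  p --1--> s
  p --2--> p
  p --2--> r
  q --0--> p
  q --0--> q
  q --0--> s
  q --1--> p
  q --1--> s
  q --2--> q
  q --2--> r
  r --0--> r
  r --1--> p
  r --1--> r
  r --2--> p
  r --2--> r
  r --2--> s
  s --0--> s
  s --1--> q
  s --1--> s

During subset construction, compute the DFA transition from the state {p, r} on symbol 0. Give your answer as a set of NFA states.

{p, r}

δ(p,0) = {p, r}; δ(r,0) = {r}.
Union: {p, r}.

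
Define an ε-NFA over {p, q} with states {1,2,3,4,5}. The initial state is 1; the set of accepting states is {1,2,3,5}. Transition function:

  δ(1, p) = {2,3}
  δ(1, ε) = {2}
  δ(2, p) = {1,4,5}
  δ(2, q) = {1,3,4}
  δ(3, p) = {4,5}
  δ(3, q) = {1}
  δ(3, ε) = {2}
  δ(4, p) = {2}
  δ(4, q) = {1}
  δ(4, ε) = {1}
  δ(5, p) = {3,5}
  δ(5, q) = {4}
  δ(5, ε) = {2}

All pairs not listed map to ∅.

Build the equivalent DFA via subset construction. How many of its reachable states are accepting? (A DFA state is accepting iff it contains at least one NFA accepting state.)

3

Start state of the DFA: {1,2} (ε-closure of the NFA start).
{1,2} --p--> {1,2,3,4,5}  [new]
{1,2} --q--> {1,2,3,4}  [new]
{1,2,3,4,5} --p--> {1,2,3,4,5}  [seen]
{1,2,3,4,5} --q--> {1,2,3,4}  [seen]
{1,2,3,4} --p--> {1,2,3,4,5}  [seen]
{1,2,3,4} --q--> {1,2,3,4}  [seen]
Reachable DFA states: {1,2}, {1,2,3,4,5}, {1,2,3,4}.
Accepting DFA states (contain an NFA accepting state): {1,2}, {1,2,3,4,5}, {1,2,3,4}.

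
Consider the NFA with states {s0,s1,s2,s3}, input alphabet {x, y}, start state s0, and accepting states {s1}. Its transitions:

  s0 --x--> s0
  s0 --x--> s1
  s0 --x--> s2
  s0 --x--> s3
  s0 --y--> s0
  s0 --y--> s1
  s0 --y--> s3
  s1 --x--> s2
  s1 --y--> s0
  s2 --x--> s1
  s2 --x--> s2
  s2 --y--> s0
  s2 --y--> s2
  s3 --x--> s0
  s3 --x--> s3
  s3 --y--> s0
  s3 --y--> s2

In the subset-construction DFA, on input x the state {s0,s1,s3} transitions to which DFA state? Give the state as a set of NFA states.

{s0,s1,s2,s3}

δ(s0,x) = {s0,s1,s2,s3}; δ(s1,x) = {s2}; δ(s3,x) = {s0,s3}.
Union: {s0,s1,s2,s3}.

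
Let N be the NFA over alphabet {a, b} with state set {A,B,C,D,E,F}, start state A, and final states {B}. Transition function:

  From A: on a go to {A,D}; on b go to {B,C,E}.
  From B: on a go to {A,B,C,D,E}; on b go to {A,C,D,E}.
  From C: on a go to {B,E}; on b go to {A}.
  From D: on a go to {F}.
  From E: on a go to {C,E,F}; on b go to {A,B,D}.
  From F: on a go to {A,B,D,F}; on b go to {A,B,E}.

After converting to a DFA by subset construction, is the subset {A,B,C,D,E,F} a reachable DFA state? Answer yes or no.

Start state of the DFA: {A}.
{A} --a--> {A,D}  [new]
{A} --b--> {B,C,E}  [new]
{A,D} --a--> {A,D,F}  [new]
{A,D} --b--> {B,C,E}  [seen]
{B,C,E} --a--> {A,B,C,D,E,F}  [new]
{B,C,E} --b--> {A,B,C,D,E}  [new]
{A,D,F} --a--> {A,B,D,F}  [new]
{A,D,F} --b--> {A,B,C,E}  [new]
{A,B,C,D,E,F} --a--> {A,B,C,D,E,F}  [seen]
{A,B,C,D,E,F} --b--> {A,B,C,D,E}  [seen]
{A,B,C,D,E} --a--> {A,B,C,D,E,F}  [seen]
{A,B,C,D,E} --b--> {A,B,C,D,E}  [seen]
{A,B,D,F} --a--> {A,B,C,D,E,F}  [seen]
{A,B,D,F} --b--> {A,B,C,D,E}  [seen]
{A,B,C,E} --a--> {A,B,C,D,E,F}  [seen]
{A,B,C,E} --b--> {A,B,C,D,E}  [seen]
Reachable DFA states: {A}, {A,D}, {B,C,E}, {A,D,F}, {A,B,C,D,E,F}, {A,B,C,D,E}, {A,B,D,F}, {A,B,C,E}.
{A,B,C,D,E,F} is among them.

yes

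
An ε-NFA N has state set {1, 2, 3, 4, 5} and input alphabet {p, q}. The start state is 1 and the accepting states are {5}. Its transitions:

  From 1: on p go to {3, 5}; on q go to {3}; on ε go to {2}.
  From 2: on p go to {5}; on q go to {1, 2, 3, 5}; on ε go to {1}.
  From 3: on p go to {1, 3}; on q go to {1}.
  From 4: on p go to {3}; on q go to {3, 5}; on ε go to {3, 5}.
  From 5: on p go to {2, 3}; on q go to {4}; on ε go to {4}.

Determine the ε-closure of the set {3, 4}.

{3, 4, 5}

Begin with {3, 4}.
4 →ε {3, 5}; add 5.
ε-closure = {3, 4, 5}.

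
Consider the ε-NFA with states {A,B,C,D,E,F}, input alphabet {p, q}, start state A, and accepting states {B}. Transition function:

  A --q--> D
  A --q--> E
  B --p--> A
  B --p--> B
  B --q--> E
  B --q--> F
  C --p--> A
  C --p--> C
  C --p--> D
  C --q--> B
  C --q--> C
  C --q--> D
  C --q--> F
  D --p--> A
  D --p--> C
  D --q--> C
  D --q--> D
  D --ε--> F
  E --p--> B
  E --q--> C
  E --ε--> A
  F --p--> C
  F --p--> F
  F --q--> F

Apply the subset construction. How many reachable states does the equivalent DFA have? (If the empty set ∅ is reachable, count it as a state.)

Start state of the DFA: {A} (ε-closure of the NFA start).
{A} --p--> ∅  [new]
{A} --q--> {A,D,E,F}  [new]
∅ --p--> ∅  [seen]
∅ --q--> ∅  [seen]
{A,D,E,F} --p--> {A,B,C,F}  [new]
{A,D,E,F} --q--> {A,C,D,E,F}  [new]
{A,B,C,F} --p--> {A,B,C,D,F}  [new]
{A,B,C,F} --q--> {A,B,C,D,E,F}  [new]
{A,C,D,E,F} --p--> {A,B,C,D,F}  [seen]
{A,C,D,E,F} --q--> {A,B,C,D,E,F}  [seen]
{A,B,C,D,F} --p--> {A,B,C,D,F}  [seen]
{A,B,C,D,F} --q--> {A,B,C,D,E,F}  [seen]
{A,B,C,D,E,F} --p--> {A,B,C,D,F}  [seen]
{A,B,C,D,E,F} --q--> {A,B,C,D,E,F}  [seen]
Reachable DFA states: {A}, ∅, {A,D,E,F}, {A,B,C,F}, {A,C,D,E,F}, {A,B,C,D,F}, {A,B,C,D,E,F}.

7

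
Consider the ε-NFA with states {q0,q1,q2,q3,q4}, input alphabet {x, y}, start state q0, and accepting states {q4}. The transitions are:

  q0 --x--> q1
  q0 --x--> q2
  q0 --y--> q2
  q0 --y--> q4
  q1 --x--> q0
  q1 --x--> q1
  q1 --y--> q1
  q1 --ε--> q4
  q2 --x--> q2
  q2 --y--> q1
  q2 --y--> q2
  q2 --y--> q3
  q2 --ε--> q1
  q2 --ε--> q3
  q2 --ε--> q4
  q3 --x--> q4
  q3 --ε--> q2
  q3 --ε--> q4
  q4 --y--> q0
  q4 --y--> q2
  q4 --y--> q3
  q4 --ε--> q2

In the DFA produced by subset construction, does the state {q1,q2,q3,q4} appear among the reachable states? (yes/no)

Start state of the DFA: {q0} (ε-closure of the NFA start).
{q0} --x--> {q1,q2,q3,q4}  [new]
{q0} --y--> {q1,q2,q3,q4}  [seen]
{q1,q2,q3,q4} --x--> {q0,q1,q2,q3,q4}  [new]
{q1,q2,q3,q4} --y--> {q0,q1,q2,q3,q4}  [seen]
{q0,q1,q2,q3,q4} --x--> {q0,q1,q2,q3,q4}  [seen]
{q0,q1,q2,q3,q4} --y--> {q0,q1,q2,q3,q4}  [seen]
Reachable DFA states: {q0}, {q1,q2,q3,q4}, {q0,q1,q2,q3,q4}.
{q1,q2,q3,q4} is among them.

yes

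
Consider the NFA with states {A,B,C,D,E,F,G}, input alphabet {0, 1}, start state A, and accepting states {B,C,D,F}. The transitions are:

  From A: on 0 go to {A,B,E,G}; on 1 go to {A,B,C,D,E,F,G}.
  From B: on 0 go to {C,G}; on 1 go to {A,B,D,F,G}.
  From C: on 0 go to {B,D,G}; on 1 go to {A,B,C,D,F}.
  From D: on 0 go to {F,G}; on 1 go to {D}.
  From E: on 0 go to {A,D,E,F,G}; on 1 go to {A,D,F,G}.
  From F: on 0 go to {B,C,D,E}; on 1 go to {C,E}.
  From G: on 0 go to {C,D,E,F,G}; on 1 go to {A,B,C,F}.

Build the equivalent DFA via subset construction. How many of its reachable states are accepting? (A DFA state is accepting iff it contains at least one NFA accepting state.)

2

Start state of the DFA: {A}.
{A} --0--> {A,B,E,G}  [new]
{A} --1--> {A,B,C,D,E,F,G}  [new]
{A,B,E,G} --0--> {A,B,C,D,E,F,G}  [seen]
{A,B,E,G} --1--> {A,B,C,D,E,F,G}  [seen]
{A,B,C,D,E,F,G} --0--> {A,B,C,D,E,F,G}  [seen]
{A,B,C,D,E,F,G} --1--> {A,B,C,D,E,F,G}  [seen]
Reachable DFA states: {A}, {A,B,E,G}, {A,B,C,D,E,F,G}.
Accepting DFA states (contain an NFA accepting state): {A,B,E,G}, {A,B,C,D,E,F,G}.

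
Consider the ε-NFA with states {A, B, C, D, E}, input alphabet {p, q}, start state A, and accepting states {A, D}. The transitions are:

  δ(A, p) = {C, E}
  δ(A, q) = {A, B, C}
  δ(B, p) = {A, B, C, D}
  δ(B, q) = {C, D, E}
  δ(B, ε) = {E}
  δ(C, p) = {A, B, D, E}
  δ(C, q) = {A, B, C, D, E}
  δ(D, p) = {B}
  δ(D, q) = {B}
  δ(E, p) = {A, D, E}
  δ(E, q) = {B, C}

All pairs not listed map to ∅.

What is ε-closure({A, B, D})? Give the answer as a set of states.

{A, B, D, E}

Begin with {A, B, D}.
B →ε {E}; add E.
ε-closure = {A, B, D, E}.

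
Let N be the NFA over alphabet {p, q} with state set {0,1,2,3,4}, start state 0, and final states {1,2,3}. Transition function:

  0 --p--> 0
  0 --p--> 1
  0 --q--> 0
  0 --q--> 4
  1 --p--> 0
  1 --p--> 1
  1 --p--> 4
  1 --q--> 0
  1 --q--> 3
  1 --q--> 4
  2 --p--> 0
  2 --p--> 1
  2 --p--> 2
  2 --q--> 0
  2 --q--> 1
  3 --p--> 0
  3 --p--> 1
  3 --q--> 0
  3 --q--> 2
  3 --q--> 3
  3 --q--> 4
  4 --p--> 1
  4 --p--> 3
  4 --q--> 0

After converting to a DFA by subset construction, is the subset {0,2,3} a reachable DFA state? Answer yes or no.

no

Start state of the DFA: {0}.
{0} --p--> {0,1}  [new]
{0} --q--> {0,4}  [new]
{0,1} --p--> {0,1,4}  [new]
{0,1} --q--> {0,3,4}  [new]
{0,4} --p--> {0,1,3}  [new]
{0,4} --q--> {0,4}  [seen]
{0,1,4} --p--> {0,1,3,4}  [new]
{0,1,4} --q--> {0,3,4}  [seen]
{0,3,4} --p--> {0,1,3}  [seen]
{0,3,4} --q--> {0,2,3,4}  [new]
{0,1,3} --p--> {0,1,4}  [seen]
{0,1,3} --q--> {0,2,3,4}  [seen]
{0,1,3,4} --p--> {0,1,3,4}  [seen]
{0,1,3,4} --q--> {0,2,3,4}  [seen]
{0,2,3,4} --p--> {0,1,2,3}  [new]
{0,2,3,4} --q--> {0,1,2,3,4}  [new]
{0,1,2,3} --p--> {0,1,2,4}  [new]
{0,1,2,3} --q--> {0,1,2,3,4}  [seen]
{0,1,2,3,4} --p--> {0,1,2,3,4}  [seen]
{0,1,2,3,4} --q--> {0,1,2,3,4}  [seen]
{0,1,2,4} --p--> {0,1,2,3,4}  [seen]
{0,1,2,4} --q--> {0,1,3,4}  [seen]
Reachable DFA states: {0}, {0,1}, {0,4}, {0,1,4}, {0,3,4}, {0,1,3}, {0,1,3,4}, {0,2,3,4}, {0,1,2,3}, {0,1,2,3,4}, {0,1,2,4}.
{0,2,3} is not among them.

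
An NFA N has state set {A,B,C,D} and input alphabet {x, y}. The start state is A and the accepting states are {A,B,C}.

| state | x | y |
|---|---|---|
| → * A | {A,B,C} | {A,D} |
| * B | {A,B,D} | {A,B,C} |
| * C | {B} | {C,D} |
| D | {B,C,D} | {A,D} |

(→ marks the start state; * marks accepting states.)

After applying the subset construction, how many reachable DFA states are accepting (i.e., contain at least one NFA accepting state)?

Start state of the DFA: {A}.
{A} --x--> {A,B,C}  [new]
{A} --y--> {A,D}  [new]
{A,B,C} --x--> {A,B,C,D}  [new]
{A,B,C} --y--> {A,B,C,D}  [seen]
{A,D} --x--> {A,B,C,D}  [seen]
{A,D} --y--> {A,D}  [seen]
{A,B,C,D} --x--> {A,B,C,D}  [seen]
{A,B,C,D} --y--> {A,B,C,D}  [seen]
Reachable DFA states: {A}, {A,B,C}, {A,D}, {A,B,C,D}.
Accepting DFA states (contain an NFA accepting state): {A}, {A,B,C}, {A,D}, {A,B,C,D}.

4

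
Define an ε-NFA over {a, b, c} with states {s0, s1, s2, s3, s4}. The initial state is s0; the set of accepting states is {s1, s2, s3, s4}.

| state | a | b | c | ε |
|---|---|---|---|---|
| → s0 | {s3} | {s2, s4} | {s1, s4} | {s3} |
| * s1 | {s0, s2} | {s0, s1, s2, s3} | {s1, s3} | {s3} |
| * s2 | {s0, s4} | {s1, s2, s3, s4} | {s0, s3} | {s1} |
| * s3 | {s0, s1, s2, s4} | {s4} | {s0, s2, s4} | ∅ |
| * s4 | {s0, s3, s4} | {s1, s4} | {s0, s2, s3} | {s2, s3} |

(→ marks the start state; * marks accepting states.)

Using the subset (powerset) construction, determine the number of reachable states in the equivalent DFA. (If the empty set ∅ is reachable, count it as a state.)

3

Start state of the DFA: {s0, s3} (ε-closure of the NFA start).
{s0, s3} --a--> {s0, s1, s2, s3, s4}  [new]
{s0, s3} --b--> {s1, s2, s3, s4}  [new]
{s0, s3} --c--> {s0, s1, s2, s3, s4}  [seen]
{s0, s1, s2, s3, s4} --a--> {s0, s1, s2, s3, s4}  [seen]
{s0, s1, s2, s3, s4} --b--> {s0, s1, s2, s3, s4}  [seen]
{s0, s1, s2, s3, s4} --c--> {s0, s1, s2, s3, s4}  [seen]
{s1, s2, s3, s4} --a--> {s0, s1, s2, s3, s4}  [seen]
{s1, s2, s3, s4} --b--> {s0, s1, s2, s3, s4}  [seen]
{s1, s2, s3, s4} --c--> {s0, s1, s2, s3, s4}  [seen]
Reachable DFA states: {s0, s3}, {s0, s1, s2, s3, s4}, {s1, s2, s3, s4}.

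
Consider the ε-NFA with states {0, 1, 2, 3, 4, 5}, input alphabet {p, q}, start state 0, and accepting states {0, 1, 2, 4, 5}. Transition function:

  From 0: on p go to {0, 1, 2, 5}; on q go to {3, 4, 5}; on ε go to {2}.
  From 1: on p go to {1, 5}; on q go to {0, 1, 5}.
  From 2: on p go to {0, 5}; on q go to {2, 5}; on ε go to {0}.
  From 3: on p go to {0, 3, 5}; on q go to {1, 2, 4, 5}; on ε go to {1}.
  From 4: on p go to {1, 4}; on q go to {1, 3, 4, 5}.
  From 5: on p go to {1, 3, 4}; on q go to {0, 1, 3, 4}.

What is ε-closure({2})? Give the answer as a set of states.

{0, 2}

Begin with {2}.
2 →ε {0}; add 0.
ε-closure = {0, 2}.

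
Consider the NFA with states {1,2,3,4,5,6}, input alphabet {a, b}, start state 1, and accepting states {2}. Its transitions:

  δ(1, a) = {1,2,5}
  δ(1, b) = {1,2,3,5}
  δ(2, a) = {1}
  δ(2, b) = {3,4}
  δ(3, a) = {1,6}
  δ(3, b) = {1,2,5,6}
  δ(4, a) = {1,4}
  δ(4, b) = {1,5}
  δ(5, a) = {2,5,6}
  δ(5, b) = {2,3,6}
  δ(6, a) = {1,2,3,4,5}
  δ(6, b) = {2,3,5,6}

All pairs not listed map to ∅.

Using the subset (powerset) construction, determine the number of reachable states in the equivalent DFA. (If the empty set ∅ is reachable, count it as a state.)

Start state of the DFA: {1}.
{1} --a--> {1,2,5}  [new]
{1} --b--> {1,2,3,5}  [new]
{1,2,5} --a--> {1,2,5,6}  [new]
{1,2,5} --b--> {1,2,3,4,5,6}  [new]
{1,2,3,5} --a--> {1,2,5,6}  [seen]
{1,2,3,5} --b--> {1,2,3,4,5,6}  [seen]
{1,2,5,6} --a--> {1,2,3,4,5,6}  [seen]
{1,2,5,6} --b--> {1,2,3,4,5,6}  [seen]
{1,2,3,4,5,6} --a--> {1,2,3,4,5,6}  [seen]
{1,2,3,4,5,6} --b--> {1,2,3,4,5,6}  [seen]
Reachable DFA states: {1}, {1,2,5}, {1,2,3,5}, {1,2,5,6}, {1,2,3,4,5,6}.

5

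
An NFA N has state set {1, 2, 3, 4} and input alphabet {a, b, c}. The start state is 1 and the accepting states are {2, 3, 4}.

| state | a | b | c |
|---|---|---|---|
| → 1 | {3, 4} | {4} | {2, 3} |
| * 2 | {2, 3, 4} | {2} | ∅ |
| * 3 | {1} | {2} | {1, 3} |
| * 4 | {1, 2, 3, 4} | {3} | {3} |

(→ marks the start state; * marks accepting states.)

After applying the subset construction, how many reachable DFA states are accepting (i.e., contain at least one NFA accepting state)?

Start state of the DFA: {1}.
{1} --a--> {3, 4}  [new]
{1} --b--> {4}  [new]
{1} --c--> {2, 3}  [new]
{3, 4} --a--> {1, 2, 3, 4}  [new]
{3, 4} --b--> {2, 3}  [seen]
{3, 4} --c--> {1, 3}  [new]
{4} --a--> {1, 2, 3, 4}  [seen]
{4} --b--> {3}  [new]
{4} --c--> {3}  [seen]
{2, 3} --a--> {1, 2, 3, 4}  [seen]
{2, 3} --b--> {2}  [new]
{2, 3} --c--> {1, 3}  [seen]
{1, 2, 3, 4} --a--> {1, 2, 3, 4}  [seen]
{1, 2, 3, 4} --b--> {2, 3, 4}  [new]
{1, 2, 3, 4} --c--> {1, 2, 3}  [new]
{1, 3} --a--> {1, 3, 4}  [new]
{1, 3} --b--> {2, 4}  [new]
{1, 3} --c--> {1, 2, 3}  [seen]
{3} --a--> {1}  [seen]
{3} --b--> {2}  [seen]
{3} --c--> {1, 3}  [seen]
{2} --a--> {2, 3, 4}  [seen]
{2} --b--> {2}  [seen]
{2} --c--> ∅  [new]
{2, 3, 4} --a--> {1, 2, 3, 4}  [seen]
{2, 3, 4} --b--> {2, 3}  [seen]
{2, 3, 4} --c--> {1, 3}  [seen]
{1, 2, 3} --a--> {1, 2, 3, 4}  [seen]
{1, 2, 3} --b--> {2, 4}  [seen]
{1, 2, 3} --c--> {1, 2, 3}  [seen]
{1, 3, 4} --a--> {1, 2, 3, 4}  [seen]
{1, 3, 4} --b--> {2, 3, 4}  [seen]
{1, 3, 4} --c--> {1, 2, 3}  [seen]
{2, 4} --a--> {1, 2, 3, 4}  [seen]
{2, 4} --b--> {2, 3}  [seen]
{2, 4} --c--> {3}  [seen]
∅ --a--> ∅  [seen]
∅ --b--> ∅  [seen]
∅ --c--> ∅  [seen]
Reachable DFA states: {1}, {3, 4}, {4}, {2, 3}, {1, 2, 3, 4}, {1, 3}, {3}, {2}, {2, 3, 4}, {1, 2, 3}, {1, 3, 4}, {2, 4}, ∅.
Accepting DFA states (contain an NFA accepting state): {3, 4}, {4}, {2, 3}, {1, 2, 3, 4}, {1, 3}, {3}, {2}, {2, 3, 4}, {1, 2, 3}, {1, 3, 4}, {2, 4}.

11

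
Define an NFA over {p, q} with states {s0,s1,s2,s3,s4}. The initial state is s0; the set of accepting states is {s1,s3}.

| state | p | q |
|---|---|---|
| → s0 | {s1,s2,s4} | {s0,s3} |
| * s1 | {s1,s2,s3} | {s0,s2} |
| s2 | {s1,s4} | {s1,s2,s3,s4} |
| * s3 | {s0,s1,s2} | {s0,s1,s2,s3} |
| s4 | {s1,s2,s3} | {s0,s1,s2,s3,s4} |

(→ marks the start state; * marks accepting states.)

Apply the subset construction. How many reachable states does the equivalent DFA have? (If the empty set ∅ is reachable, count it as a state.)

Start state of the DFA: {s0}.
{s0} --p--> {s1,s2,s4}  [new]
{s0} --q--> {s0,s3}  [new]
{s1,s2,s4} --p--> {s1,s2,s3,s4}  [new]
{s1,s2,s4} --q--> {s0,s1,s2,s3,s4}  [new]
{s0,s3} --p--> {s0,s1,s2,s4}  [new]
{s0,s3} --q--> {s0,s1,s2,s3}  [new]
{s1,s2,s3,s4} --p--> {s0,s1,s2,s3,s4}  [seen]
{s1,s2,s3,s4} --q--> {s0,s1,s2,s3,s4}  [seen]
{s0,s1,s2,s3,s4} --p--> {s0,s1,s2,s3,s4}  [seen]
{s0,s1,s2,s3,s4} --q--> {s0,s1,s2,s3,s4}  [seen]
{s0,s1,s2,s4} --p--> {s1,s2,s3,s4}  [seen]
{s0,s1,s2,s4} --q--> {s0,s1,s2,s3,s4}  [seen]
{s0,s1,s2,s3} --p--> {s0,s1,s2,s3,s4}  [seen]
{s0,s1,s2,s3} --q--> {s0,s1,s2,s3,s4}  [seen]
Reachable DFA states: {s0}, {s1,s2,s4}, {s0,s3}, {s1,s2,s3,s4}, {s0,s1,s2,s3,s4}, {s0,s1,s2,s4}, {s0,s1,s2,s3}.

7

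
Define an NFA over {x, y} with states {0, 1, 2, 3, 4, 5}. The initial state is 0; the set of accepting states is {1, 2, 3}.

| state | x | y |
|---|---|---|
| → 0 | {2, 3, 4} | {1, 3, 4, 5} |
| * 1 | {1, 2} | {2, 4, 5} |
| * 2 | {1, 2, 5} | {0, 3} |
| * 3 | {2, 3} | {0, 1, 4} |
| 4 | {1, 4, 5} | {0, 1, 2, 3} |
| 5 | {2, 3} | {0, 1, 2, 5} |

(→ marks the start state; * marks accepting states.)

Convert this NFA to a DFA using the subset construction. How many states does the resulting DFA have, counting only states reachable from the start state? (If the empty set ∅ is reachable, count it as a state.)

Start state of the DFA: {0}.
{0} --x--> {2, 3, 4}  [new]
{0} --y--> {1, 3, 4, 5}  [new]
{2, 3, 4} --x--> {1, 2, 3, 4, 5}  [new]
{2, 3, 4} --y--> {0, 1, 2, 3, 4}  [new]
{1, 3, 4, 5} --x--> {1, 2, 3, 4, 5}  [seen]
{1, 3, 4, 5} --y--> {0, 1, 2, 3, 4, 5}  [new]
{1, 2, 3, 4, 5} --x--> {1, 2, 3, 4, 5}  [seen]
{1, 2, 3, 4, 5} --y--> {0, 1, 2, 3, 4, 5}  [seen]
{0, 1, 2, 3, 4} --x--> {1, 2, 3, 4, 5}  [seen]
{0, 1, 2, 3, 4} --y--> {0, 1, 2, 3, 4, 5}  [seen]
{0, 1, 2, 3, 4, 5} --x--> {1, 2, 3, 4, 5}  [seen]
{0, 1, 2, 3, 4, 5} --y--> {0, 1, 2, 3, 4, 5}  [seen]
Reachable DFA states: {0}, {2, 3, 4}, {1, 3, 4, 5}, {1, 2, 3, 4, 5}, {0, 1, 2, 3, 4}, {0, 1, 2, 3, 4, 5}.

6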